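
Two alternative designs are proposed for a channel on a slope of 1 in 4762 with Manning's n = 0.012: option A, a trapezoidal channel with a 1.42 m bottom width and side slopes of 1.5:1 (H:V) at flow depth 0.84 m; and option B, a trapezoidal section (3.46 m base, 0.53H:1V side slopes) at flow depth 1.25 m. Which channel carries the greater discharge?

channel B

Channel A: With bottom width b = 1.42 m and side slope z = 1.5: A = (b + zy)y = (1.42 + 1.5×0.84)×0.84 = 2.251 m²; P = b + 2y√(1+z²) = 1.42 + 2×0.84×1.803 = 4.449 m. Hydraulic radius R = A/P = 2.251/4.449 = 0.506 m. Q_A = (1/0.012)·2.251·0.506^(2/3)·√0.00021 = 1.726 m³/s.
Channel B: With bottom width b = 3.46 m and side slope z = 0.53: A = (b + zy)y = (3.46 + 0.53×1.25)×1.25 = 5.153 m²; P = b + 2y√(1+z²) = 3.46 + 2×1.25×1.132 = 6.289 m. Hydraulic radius R = A/P = 5.153/6.289 = 0.8193 m. Q_B = (1/0.012)·5.153·0.8193^(2/3)·√0.00021 = 5.449 m³/s.
Q_A = 1.726 m³/s vs Q_B = 5.449 m³/s, so channel B carries more.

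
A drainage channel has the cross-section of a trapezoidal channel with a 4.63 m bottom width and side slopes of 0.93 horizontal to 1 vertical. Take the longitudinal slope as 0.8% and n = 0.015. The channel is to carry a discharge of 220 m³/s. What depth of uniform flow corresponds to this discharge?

y_n = 3.23 m

Manning's equation rearranged: A R^(2/3) = nQ / (1·√S) = 0.015 × 220 / (√0.008) = 36.9.
At y = 3.79 m: A R^(2/3) = 50.09 — too large.
At y = 2.8 m: A R^(2/3) = 28.28 — too small.
At y = 3.23 m: A R^(2/3) = 36.93 — close enough.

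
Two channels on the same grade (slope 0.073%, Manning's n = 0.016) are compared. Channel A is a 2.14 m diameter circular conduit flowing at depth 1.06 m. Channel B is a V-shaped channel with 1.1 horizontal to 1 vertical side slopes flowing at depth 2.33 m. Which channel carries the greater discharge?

channel B

Channel A: For a circular section of diameter D = 2.14 m at depth y = 1.06 m, the central angle is θ = 2 arccos(1 − 2y/D) = 3.123 rad. Then A = (D²/8)(θ − sin θ) = 1.777 m² and P = Dθ/2 = 3.342 m. Hydraulic radius R = A/P = 1.777/3.342 = 0.5318 m. Q_A = (1/0.016)·1.777·0.5318^(2/3)·√0.00073 = 1.97 m³/s.
Channel B: For a triangular section with side slope z = 1.1: A = zy² = 1.1×2.33² = 5.972 m²; P = 2y√(1+z²) = 2×2.33×1.487 = 6.928 m. Hydraulic radius R = A/P = 5.972/6.928 = 0.862 m. Q_B = (1/0.016)·5.972·0.862^(2/3)·√0.00073 = 9.134 m³/s.
Q_A = 1.97 m³/s vs Q_B = 9.134 m³/s, so channel B carries more.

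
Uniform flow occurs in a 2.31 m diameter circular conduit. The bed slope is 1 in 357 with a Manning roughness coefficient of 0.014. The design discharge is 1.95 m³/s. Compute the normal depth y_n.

Manning's equation rearranged: A R^(2/3) = nQ / (1·√S) = 0.014 × 1.95 / (√0.002801) = 0.5158.
Try y = 0.556 m: A R^(2/3) = 0.3692 — low.
Try y = 0.782 m: A R^(2/3) = 0.7175 — high.
Try y = 0.659 m: A R^(2/3) = 0.5162 — matches.

y_n = 0.659 m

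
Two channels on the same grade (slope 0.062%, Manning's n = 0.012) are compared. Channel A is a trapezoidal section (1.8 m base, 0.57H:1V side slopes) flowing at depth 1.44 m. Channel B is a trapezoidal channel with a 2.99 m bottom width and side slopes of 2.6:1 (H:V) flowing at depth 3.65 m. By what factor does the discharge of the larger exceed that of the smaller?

23.1

Channel A: With bottom width b = 1.8 m and side slope z = 0.57: A = (b + zy)y = (1.8 + 0.57×1.44)×1.44 = 3.774 m²; P = b + 2y√(1+z²) = 1.8 + 2×1.44×1.151 = 5.115 m. Hydraulic radius R = A/P = 3.774/5.115 = 0.7378 m. Q_A = (1/0.012)·3.774·0.7378^(2/3)·√0.00062 = 6.394 m³/s.
Channel B: With bottom width b = 2.99 m and side slope z = 2.6: A = (b + zy)y = (2.99 + 2.6×3.65)×3.65 = 45.55 m²; P = b + 2y√(1+z²) = 2.99 + 2×3.65×2.786 = 23.33 m. Hydraulic radius R = A/P = 45.55/23.33 = 1.953 m. Q_B = (1/0.012)·45.55·1.953^(2/3)·√0.00062 = 147.7 m³/s.
The larger discharge is 147.7 m³/s and the smaller is 6.394 m³/s; the ratio is 23.1.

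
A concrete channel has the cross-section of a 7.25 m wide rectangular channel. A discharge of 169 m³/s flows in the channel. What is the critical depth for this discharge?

y_c = 3.81 m

For a rectangular channel, critical depth y_c = (q²/g)^(1/3) where q = Q/b = 169/7.25 = 23.31 m²/s.
So y_c = (23.31²/9.81)^(1/3) = 3.81 m.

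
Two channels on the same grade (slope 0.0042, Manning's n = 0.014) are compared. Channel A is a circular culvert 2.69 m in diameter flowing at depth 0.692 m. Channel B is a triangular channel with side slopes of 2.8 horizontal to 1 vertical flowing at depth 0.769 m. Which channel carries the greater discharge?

Channel A: For a circular section of diameter D = 2.69 m at depth y = 0.692 m, the central angle is θ = 2 arccos(1 − 2y/D) = 2.128 rad. Then A = (D²/8)(θ − sin θ) = 1.157 m² and P = Dθ/2 = 2.862 m. Hydraulic radius R = A/P = 1.157/2.862 = 0.4042 m. Q_A = (1/0.014)·1.157·0.4042^(2/3)·√0.0042 = 2.927 m³/s.
Channel B: For a triangular section with side slope z = 2.8: A = zy² = 2.8×0.769² = 1.656 m²; P = 2y√(1+z²) = 2×0.769×2.973 = 4.573 m. Hydraulic radius R = A/P = 1.656/4.573 = 0.3621 m. Q_B = (1/0.014)·1.656·0.3621^(2/3)·√0.0042 = 3.894 m³/s.
Q_A = 2.927 m³/s vs Q_B = 3.894 m³/s, so channel B carries more.

channel B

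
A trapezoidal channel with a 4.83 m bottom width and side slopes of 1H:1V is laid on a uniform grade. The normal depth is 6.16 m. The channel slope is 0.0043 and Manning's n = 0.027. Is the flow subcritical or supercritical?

With bottom width b = 4.83 m and side slope z = 1: A = (b + zy)y = (4.83 + 1×6.16)×6.16 = 67.7 m²; P = b + 2y√(1+z²) = 4.83 + 2×6.16×1.414 = 22.25 m.
Hydraulic radius R = A/P = 67.7/22.25 = 3.042 m.
V = (1/n) R^(2/3) √S = (1/0.027) × 3.042^(2/3) × √0.0043 = 5.099 m/s. Hydraulic depth D_h = A/T = 67.7/17.15 = 3.947 m.
Froude number Fr = V/√(g·D_h) = 5.099/√(9.81×3.947) = 0.819, which is less than 1, so the flow is subcritical.

subcritical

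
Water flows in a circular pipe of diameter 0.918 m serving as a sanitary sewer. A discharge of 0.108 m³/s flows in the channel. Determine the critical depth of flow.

At critical depth, Q² T / (g A³) = 1, i.e. A³/T = Q²/g = 0.108²/9.81 = 0.001189.
Try y = 0.236 m: A³/T = 0.003038 — over.
Try y = 0.143 m: A³/T = 0.0004271 — short.
Try y = 0.186 m: A³/T = 0.001199 — close enough.

y_c = 0.186 m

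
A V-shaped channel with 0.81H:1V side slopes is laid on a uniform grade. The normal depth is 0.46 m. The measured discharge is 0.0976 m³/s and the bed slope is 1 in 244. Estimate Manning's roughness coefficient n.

n = 0.031

For a triangular section with side slope z = 0.81: A = zy² = 0.81×0.46² = 0.1714 m²; P = 2y√(1+z²) = 2×0.46×1.287 = 1.184 m.
Hydraulic radius R = A/P = 0.1714/1.184 = 0.1448 m.
Rearranging Manning's equation: n = (1/Q) A R^(2/3) S^(1/2) = (1/0.0976) × 0.1714 × 0.1448^(2/3) × √0.004098 = 0.031.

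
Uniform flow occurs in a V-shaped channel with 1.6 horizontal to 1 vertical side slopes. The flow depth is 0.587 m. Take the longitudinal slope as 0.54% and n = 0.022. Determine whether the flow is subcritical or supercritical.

subcritical

For a triangular section with side slope z = 1.6: A = zy² = 1.6×0.587² = 0.5513 m²; P = 2y√(1+z²) = 2×0.587×1.887 = 2.215 m.
Hydraulic radius R = A/P = 0.5513/2.215 = 0.2489 m.
V = (1/n) R^(2/3) √S = (1/0.022) × 0.2489^(2/3) × √0.0054 = 1.322 m/s. Hydraulic depth D_h = A/T = 0.5513/1.878 = 0.2935 m.
Froude number Fr = V/√(g·D_h) = 1.322/√(9.81×0.2935) = 0.779, which is less than 1, so the flow is subcritical.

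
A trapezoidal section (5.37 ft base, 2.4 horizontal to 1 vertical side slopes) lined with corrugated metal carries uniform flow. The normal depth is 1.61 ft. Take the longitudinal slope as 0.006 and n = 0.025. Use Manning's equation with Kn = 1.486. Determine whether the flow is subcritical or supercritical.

subcritical

With bottom width b = 5.37 ft and side slope z = 2.4: A = (b + zy)y = (5.37 + 2.4×1.61)×1.61 = 14.87 ft²; P = b + 2y√(1+z²) = 5.37 + 2×1.61×2.6 = 13.74 ft.
Hydraulic radius R = A/P = 14.87/13.74 = 1.082 ft.
V = (1.486/n) R^(2/3) √S = (1.486/0.025) × 1.082^(2/3) × √0.006 = 4.852 ft/s. Hydraulic depth D_h = A/T = 14.87/13.1 = 1.135 ft.
Froude number Fr = V/√(g·D_h) = 4.852/√(32.2×1.135) = 0.803, which is less than 1, so the flow is subcritical.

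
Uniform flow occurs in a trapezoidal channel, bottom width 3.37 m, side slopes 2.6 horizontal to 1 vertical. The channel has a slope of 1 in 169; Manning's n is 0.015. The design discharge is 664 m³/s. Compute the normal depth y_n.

y_n = 4.63 m

Manning's equation rearranged: A R^(2/3) = nQ / (1·√S) = 0.015 × 664 / (√0.005917) = 129.5.
Trying y = 4.05 m: A R^(2/3) = 94.38 — low.
Trying y = 5.25 m: A R^(2/3) = 174.9 — high.
Trying y = 4.63 m: A R^(2/3) = 129.5 — matches.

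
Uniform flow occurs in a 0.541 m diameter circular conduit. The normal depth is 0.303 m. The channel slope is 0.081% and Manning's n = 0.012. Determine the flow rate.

For a circular section of diameter D = 0.541 m at depth y = 0.303 m, the central angle is θ = 2 arccos(1 − 2y/D) = 3.382 rad. Then A = (D²/8)(θ − sin θ) = 0.1325 m² and P = Dθ/2 = 0.915 m.
Hydraulic radius R = A/P = 0.1325/0.915 = 0.1448 m.
Manning's equation: Q = (1/n) A R^(2/3) S^(1/2) = (1/0.012) × 0.1325 × 0.1448^(2/3) × 0.00081^(1/2) = 0.0866 m³/s.

Q = 0.0866 m³/s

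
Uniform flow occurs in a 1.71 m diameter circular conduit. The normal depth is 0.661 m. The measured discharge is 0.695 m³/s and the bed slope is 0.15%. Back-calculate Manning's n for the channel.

For a circular section of diameter D = 1.71 m at depth y = 0.661 m, the central angle is θ = 2 arccos(1 − 2y/D) = 2.684 rad. Then A = (D²/8)(θ − sin θ) = 0.8194 m² and P = Dθ/2 = 2.295 m.
Hydraulic radius R = A/P = 0.8194/2.295 = 0.3571 m.
Rearranging Manning's equation: n = (1/Q) A R^(2/3) S^(1/2) = (1/0.695) × 0.8194 × 0.3571^(2/3) × √0.0015 = 0.023.

n = 0.023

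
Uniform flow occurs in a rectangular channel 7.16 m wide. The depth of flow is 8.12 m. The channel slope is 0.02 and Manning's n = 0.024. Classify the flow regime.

Flow area A = b·y = 7.16 × 8.12 = 58.14 m². Wetted perimeter P = b + 2y = 7.16 + 2×8.12 = 23.4 m.
Hydraulic radius R = A/P = 58.14/23.4 = 2.485 m.
V = (1/n) R^(2/3) √S = (1/0.024) × 2.485^(2/3) × √0.02 = 10.81 m/s. Hydraulic depth D_h = A/T = 58.14/7.16 = 8.12 m.
Froude number Fr = V/√(g·D_h) = 10.81/√(9.81×8.12) = 1.21, which is greater than 1, so the flow is supercritical.

supercritical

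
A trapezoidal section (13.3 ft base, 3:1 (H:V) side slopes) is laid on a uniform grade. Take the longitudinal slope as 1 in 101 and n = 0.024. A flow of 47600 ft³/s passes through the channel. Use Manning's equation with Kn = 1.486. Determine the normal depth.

y_n = 20.8 ft

Manning's equation rearranged: A R^(2/3) = nQ / (1.486·√S) = 0.024 × 47600 / (1.486 × √0.009901) = 7726.
At y = 24.2 ft: A R^(2/3) = 11190 — high.
At y = 14.6 ft: A R^(2/3) = 3304 — low.
At y = 20.8 ft: A R^(2/3) = 7727 — matches.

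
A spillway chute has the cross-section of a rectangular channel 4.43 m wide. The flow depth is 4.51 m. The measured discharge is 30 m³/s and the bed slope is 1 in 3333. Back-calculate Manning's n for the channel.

Flow area A = b·y = 4.43 × 4.51 = 19.98 m². Wetted perimeter P = b + 2y = 4.43 + 2×4.51 = 13.45 m.
Hydraulic radius R = A/P = 19.98/13.45 = 1.485 m.
Rearranging Manning's equation: n = (1/Q) A R^(2/3) S^(1/2) = (1/30) × 19.98 × 1.485^(2/3) × √0.0003 = 0.015.

n = 0.015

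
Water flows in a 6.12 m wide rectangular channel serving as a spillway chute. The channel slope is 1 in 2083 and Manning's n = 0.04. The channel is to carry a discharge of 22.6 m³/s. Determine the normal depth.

y_n = 4.52 m

Manning's equation rearranged: A R^(2/3) = nQ / (1·√S) = 0.04 × 22.6 / (√0.0004801) = 41.26.
At y = 3.61 m: A R^(2/3) = 30.93 — low.
At y = 5.39 m: A R^(2/3) = 51.52 — high.
At y = 4.52 m: A R^(2/3) = 41.31 — close enough.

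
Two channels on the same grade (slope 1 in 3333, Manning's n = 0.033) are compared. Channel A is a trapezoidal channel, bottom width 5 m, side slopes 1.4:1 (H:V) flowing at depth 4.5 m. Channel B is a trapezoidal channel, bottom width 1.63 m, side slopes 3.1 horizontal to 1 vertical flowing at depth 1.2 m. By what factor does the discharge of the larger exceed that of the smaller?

18.8

Channel A: With bottom width b = 5 m and side slope z = 1.4: A = (b + zy)y = (5 + 1.4×4.5)×4.5 = 50.85 m²; P = b + 2y√(1+z²) = 5 + 2×4.5×1.72 = 20.48 m. Hydraulic radius R = A/P = 50.85/20.48 = 2.482 m. Q_A = (1/0.033)·50.85·2.482^(2/3)·√0.0003 = 48.93 m³/s.
Channel B: With bottom width b = 1.63 m and side slope z = 3.1: A = (b + zy)y = (1.63 + 3.1×1.2)×1.2 = 6.42 m²; P = b + 2y√(1+z²) = 1.63 + 2×1.2×3.257 = 9.448 m. Hydraulic radius R = A/P = 6.42/9.448 = 0.6795 m. Q_B = (1/0.033)·6.42·0.6795^(2/3)·√0.0003 = 2.605 m³/s.
The larger discharge is 48.93 m³/s and the smaller is 2.605 m³/s; the ratio is 18.8.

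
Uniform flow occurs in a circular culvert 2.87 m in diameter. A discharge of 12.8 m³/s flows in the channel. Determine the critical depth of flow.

y_c = 1.57 m

At critical depth, Q² T / (g A³) = 1, i.e. A³/T = Q²/g = 12.8²/9.81 = 16.7.
Trying y = 1.96 m: A³/T = 39.05 — too large.
Trying y = 1.29 m: A³/T = 7.847 — too small.
Trying y = 1.57 m: A³/T = 16.62 — ≈ 16.7.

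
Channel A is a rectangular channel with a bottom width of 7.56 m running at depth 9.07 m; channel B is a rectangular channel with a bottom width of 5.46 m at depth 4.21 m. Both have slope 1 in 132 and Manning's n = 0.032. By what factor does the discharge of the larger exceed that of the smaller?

Channel A: Flow area A = b·y = 7.56 × 9.07 = 68.57 m². Wetted perimeter P = b + 2y = 7.56 + 2×9.07 = 25.7 m. Hydraulic radius R = A/P = 68.57/25.7 = 2.668 m. Q_A = (1/0.032)·68.57·2.668^(2/3)·√0.007576 = 358.8 m³/s.
Channel B: Flow area A = b·y = 5.46 × 4.21 = 22.99 m². Wetted perimeter P = b + 2y = 5.46 + 2×4.21 = 13.88 m. Hydraulic radius R = A/P = 22.99/13.88 = 1.656 m. Q_B = (1/0.032)·22.99·1.656^(2/3)·√0.007576 = 87.52 m³/s.
The larger discharge is 358.8 m³/s and the smaller is 87.52 m³/s; the ratio is 4.1.

4.1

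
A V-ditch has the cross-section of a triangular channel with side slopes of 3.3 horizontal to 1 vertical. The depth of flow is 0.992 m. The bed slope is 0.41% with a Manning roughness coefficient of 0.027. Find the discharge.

For a triangular section with side slope z = 3.3: A = zy² = 3.3×0.992² = 3.247 m²; P = 2y√(1+z²) = 2×0.992×3.448 = 6.841 m.
Hydraulic radius R = A/P = 3.247/6.841 = 0.4747 m.
Manning's equation: Q = (1/n) A R^(2/3) S^(1/2) = (1/0.027) × 3.247 × 0.4747^(2/3) × 0.0041^(1/2) = 4.69 m³/s.

Q = 4.69 m³/s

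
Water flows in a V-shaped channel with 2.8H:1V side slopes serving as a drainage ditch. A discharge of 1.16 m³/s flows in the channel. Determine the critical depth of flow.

y_c = 0.511 m

At critical depth, Q² T / (g A³) = 1, i.e. A³/T = Q²/g = 1.16²/9.81 = 0.1372.
At y = 0.379 m: A³/T = 0.03065 — too small.
At y = 0.641 m: A³/T = 0.4242 — too large.
At y = 0.511 m: A³/T = 0.1366 — matches.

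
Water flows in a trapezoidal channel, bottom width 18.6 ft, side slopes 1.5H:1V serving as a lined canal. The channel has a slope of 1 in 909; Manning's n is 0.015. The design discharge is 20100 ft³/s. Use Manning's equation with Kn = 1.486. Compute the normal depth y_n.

Manning's equation rearranged: A R^(2/3) = nQ / (1.486·√S) = 0.015 × 20100 / (1.486 × √0.0011) = 6117.
Trying y = 16.9 ft: A R^(2/3) = 3294 — too small.
Trying y = 22.5 ft: A R^(2/3) = 6109 — close enough.

y_n = 22.5 ft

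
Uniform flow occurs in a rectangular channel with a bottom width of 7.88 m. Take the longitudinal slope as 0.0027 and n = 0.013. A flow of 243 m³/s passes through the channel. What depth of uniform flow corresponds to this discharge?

Manning's equation rearranged: A R^(2/3) = nQ / (1·√S) = 0.013 × 243 / (√0.0027) = 60.79.
Try y = 3.77 m: A R^(2/3) = 46 — too small.
Try y = 4.65 m: A R^(2/3) = 60.71 — close enough.

y_n = 4.65 m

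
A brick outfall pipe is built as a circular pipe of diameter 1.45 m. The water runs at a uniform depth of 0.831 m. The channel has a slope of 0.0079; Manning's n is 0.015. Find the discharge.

Q = 3.11 m³/s

For a circular section of diameter D = 1.45 m at depth y = 0.831 m, the central angle is θ = 2 arccos(1 − 2y/D) = 3.435 rad. Then A = (D²/8)(θ − sin θ) = 0.9788 m² and P = Dθ/2 = 2.49 m.
Hydraulic radius R = A/P = 0.9788/2.49 = 0.393 m.
Manning's equation: Q = (1/n) A R^(2/3) S^(1/2) = (1/0.015) × 0.9788 × 0.393^(2/3) × 0.0079^(1/2) = 3.11 m³/s.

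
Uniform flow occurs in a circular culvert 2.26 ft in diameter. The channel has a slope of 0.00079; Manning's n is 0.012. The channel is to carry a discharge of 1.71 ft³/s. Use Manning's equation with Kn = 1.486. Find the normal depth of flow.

Manning's equation rearranged: A R^(2/3) = nQ / (1.486·√S) = 0.012 × 1.71 / (1.486 × √0.00079) = 0.4913.
Try y = 0.798 ft: A R^(2/3) = 0.7329 — too large.
Try y = 0.469 ft: A R^(2/3) = 0.2587 — too small.
Try y = 0.648 ft: A R^(2/3) = 0.4917 — close enough.

y_n = 0.648 ft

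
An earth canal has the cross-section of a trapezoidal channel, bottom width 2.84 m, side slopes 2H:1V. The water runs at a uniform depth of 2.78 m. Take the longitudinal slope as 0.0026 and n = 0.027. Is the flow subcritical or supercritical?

subcritical

With bottom width b = 2.84 m and side slope z = 2: A = (b + zy)y = (2.84 + 2×2.78)×2.78 = 23.35 m²; P = b + 2y√(1+z²) = 2.84 + 2×2.78×2.236 = 15.27 m.
Hydraulic radius R = A/P = 23.35/15.27 = 1.529 m.
V = (1/n) R^(2/3) √S = (1/0.027) × 1.529^(2/3) × √0.0026 = 2.506 m/s. Hydraulic depth D_h = A/T = 23.35/13.96 = 1.673 m.
Froude number Fr = V/√(g·D_h) = 2.506/√(9.81×1.673) = 0.619, which is less than 1, so the flow is subcritical.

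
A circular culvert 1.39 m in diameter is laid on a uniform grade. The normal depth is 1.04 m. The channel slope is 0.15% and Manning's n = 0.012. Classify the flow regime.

For a circular section of diameter D = 1.39 m at depth y = 1.04 m, the central angle is θ = 2 arccos(1 − 2y/D) = 4.18 rad. Then A = (D²/8)(θ − sin θ) = 1.218 m² and P = Dθ/2 = 2.905 m.
Hydraulic radius R = A/P = 1.218/2.905 = 0.4191 m.
V = (1/n) R^(2/3) √S = (1/0.012) × 0.4191^(2/3) × √0.0015 = 1.808 m/s. Hydraulic depth D_h = A/T = 1.218/1.207 = 1.009 m.
Froude number Fr = V/√(g·D_h) = 1.808/√(9.81×1.009) = 0.574, which is less than 1, so the flow is subcritical.

subcritical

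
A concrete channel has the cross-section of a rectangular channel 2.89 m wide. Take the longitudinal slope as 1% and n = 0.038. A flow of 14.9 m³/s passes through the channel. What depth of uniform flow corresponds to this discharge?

Manning's equation rearranged: A R^(2/3) = nQ / (1·√S) = 0.038 × 14.9 / (√0.01) = 5.662.
At y = 1.78 m: A R^(2/3) = 4.424 — short.
At y = 2.72 m: A R^(2/3) = 7.563 — over.
At y = 2.16 m: A R^(2/3) = 5.671 — ≈ 5.662.

y_n = 2.16 m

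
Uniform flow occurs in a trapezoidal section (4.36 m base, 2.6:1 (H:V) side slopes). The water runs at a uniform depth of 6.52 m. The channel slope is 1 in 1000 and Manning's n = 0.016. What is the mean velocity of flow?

V = 4.48 m/s

With bottom width b = 4.36 m and side slope z = 2.6: A = (b + zy)y = (4.36 + 2.6×6.52)×6.52 = 139 m²; P = b + 2y√(1+z²) = 4.36 + 2×6.52×2.786 = 40.69 m.
Hydraulic radius R = A/P = 139/40.69 = 3.415 m.
From Manning's equation, V = (1/n) R^(2/3) S^(1/2) = (1/0.016) × 3.415^(2/3) × 0.001^(1/2) = 4.48 m/s.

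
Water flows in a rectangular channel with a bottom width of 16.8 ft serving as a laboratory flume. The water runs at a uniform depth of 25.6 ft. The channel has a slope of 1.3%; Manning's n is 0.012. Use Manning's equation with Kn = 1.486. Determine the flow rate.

Flow area A = b·y = 16.8 × 25.6 = 430.1 ft². Wetted perimeter P = b + 2y = 16.8 + 2×25.6 = 68 ft.
Hydraulic radius R = A/P = 430.1/68 = 6.325 ft.
Manning's equation: Q = (1.486/n) A R^(2/3) S^(1/2) = (1.486/0.012) × 430.1 × 6.325^(2/3) × 0.013^(1/2) = 20800 ft³/s.

Q = 20800 ft³/s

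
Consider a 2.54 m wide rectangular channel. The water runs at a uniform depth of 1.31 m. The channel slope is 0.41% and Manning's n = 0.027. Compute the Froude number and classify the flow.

Flow area A = b·y = 2.54 × 1.31 = 3.327 m². Wetted perimeter P = b + 2y = 2.54 + 2×1.31 = 5.16 m.
Hydraulic radius R = A/P = 3.327/5.16 = 0.6448 m.
V = (1/n) R^(2/3) √S = (1/0.027) × 0.6448^(2/3) × √0.0041 = 1.77 m/s. Hydraulic depth D_h = A/T = 3.327/2.54 = 1.31 m.
Froude number Fr = V/√(g·D_h) = 1.77/√(9.81×1.31) = 0.494, which is less than 1, so the flow is subcritical.

subcritical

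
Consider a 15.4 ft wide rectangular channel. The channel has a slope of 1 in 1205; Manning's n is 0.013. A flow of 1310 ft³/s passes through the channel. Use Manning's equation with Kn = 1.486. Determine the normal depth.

Manning's equation rearranged: A R^(2/3) = nQ / (1.486·√S) = 0.013 × 1310 / (1.486 × √0.0008299) = 397.8.
At y = 10.7 ft: A R^(2/3) = 447.7 — high.
At y = 9.76 ft: A R^(2/3) = 397.7 — ≈ 397.8.

y_n = 9.76 ft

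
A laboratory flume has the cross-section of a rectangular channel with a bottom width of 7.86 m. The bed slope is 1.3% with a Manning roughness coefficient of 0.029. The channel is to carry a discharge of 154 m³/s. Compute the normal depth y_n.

Manning's equation rearranged: A R^(2/3) = nQ / (1·√S) = 0.029 × 154 / (√0.013) = 39.17.
Try y = 2.3 m: A R^(2/3) = 23.17 — too small.
Try y = 3.79 m: A R^(2/3) = 46.17 — too large.
Try y = 3.36 m: A R^(2/3) = 39.24 — close enough.

y_n = 3.36 m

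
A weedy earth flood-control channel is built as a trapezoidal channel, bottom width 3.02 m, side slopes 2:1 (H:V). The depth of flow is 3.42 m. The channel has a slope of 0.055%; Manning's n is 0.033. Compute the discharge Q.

With bottom width b = 3.02 m and side slope z = 2: A = (b + zy)y = (3.02 + 2×3.42)×3.42 = 33.72 m²; P = b + 2y√(1+z²) = 3.02 + 2×3.42×2.236 = 18.31 m.
Hydraulic radius R = A/P = 33.72/18.31 = 1.841 m.
Manning's equation: Q = (1/n) A R^(2/3) S^(1/2) = (1/0.033) × 33.72 × 1.841^(2/3) × 0.00055^(1/2) = 36 m³/s.

Q = 36 m³/s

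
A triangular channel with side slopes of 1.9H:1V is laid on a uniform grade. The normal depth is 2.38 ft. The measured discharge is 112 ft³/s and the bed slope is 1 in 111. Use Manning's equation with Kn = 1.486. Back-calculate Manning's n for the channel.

n = 0.014

For a triangular section with side slope z = 1.9: A = zy² = 1.9×2.38² = 10.76 ft²; P = 2y√(1+z²) = 2×2.38×2.147 = 10.22 ft.
Hydraulic radius R = A/P = 10.76/10.22 = 1.053 ft.
Rearranging Manning's equation: n = (1.486/Q) A R^(2/3) S^(1/2) = (1.486/112) × 10.76 × 1.053^(2/3) × √0.009009 = 0.014.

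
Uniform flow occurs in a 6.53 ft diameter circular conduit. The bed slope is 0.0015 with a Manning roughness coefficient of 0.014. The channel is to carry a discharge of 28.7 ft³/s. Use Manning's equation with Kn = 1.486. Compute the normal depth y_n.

y_n = 1.71 ft

Manning's equation rearranged: A R^(2/3) = nQ / (1.486·√S) = 0.014 × 28.7 / (1.486 × √0.0015) = 6.981.
Trying y = 1.26 ft: A R^(2/3) = 3.781 — too small.
Trying y = 2.04 ft: A R^(2/3) = 9.832 — too large.
Trying y = 1.71 ft: A R^(2/3) = 6.971 — ≈ 6.981.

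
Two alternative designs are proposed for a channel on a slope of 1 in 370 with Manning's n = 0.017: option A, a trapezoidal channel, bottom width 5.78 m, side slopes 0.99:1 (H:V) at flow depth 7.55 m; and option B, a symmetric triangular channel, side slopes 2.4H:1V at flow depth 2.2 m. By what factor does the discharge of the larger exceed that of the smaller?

20.4

Channel A: With bottom width b = 5.78 m and side slope z = 0.99: A = (b + zy)y = (5.78 + 0.99×7.55)×7.55 = 100.1 m²; P = b + 2y√(1+z²) = 5.78 + 2×7.55×1.407 = 27.03 m. Hydraulic radius R = A/P = 100.1/27.03 = 3.702 m. Q_A = (1/0.017)·100.1·3.702^(2/3)·√0.002703 = 732.4 m³/s.
Channel B: For a triangular section with side slope z = 2.4: A = zy² = 2.4×2.2² = 11.62 m²; P = 2y√(1+z²) = 2×2.2×2.6 = 11.44 m. Hydraulic radius R = A/P = 11.62/11.44 = 1.015 m. Q_B = (1/0.017)·11.62·1.015^(2/3)·√0.002703 = 35.89 m³/s.
The larger discharge is 732.4 m³/s and the smaller is 35.89 m³/s; the ratio is 20.4.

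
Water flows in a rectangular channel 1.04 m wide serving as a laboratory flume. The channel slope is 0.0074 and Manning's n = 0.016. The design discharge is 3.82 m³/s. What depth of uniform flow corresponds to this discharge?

Manning's equation rearranged: A R^(2/3) = nQ / (1·√S) = 0.016 × 3.82 / (√0.0074) = 0.7105.
Try y = 1.16 m: A R^(2/3) = 0.6094 — short.
Try y = 1.65 m: A R^(2/3) = 0.9244 — over.
Try y = 1.32 m: A R^(2/3) = 0.7114 — close enough.

y_n = 1.32 m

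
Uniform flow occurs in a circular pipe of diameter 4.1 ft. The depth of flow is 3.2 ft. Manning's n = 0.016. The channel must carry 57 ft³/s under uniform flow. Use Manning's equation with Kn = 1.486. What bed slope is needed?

S = 0.0023

For a circular section of diameter D = 4.1 ft at depth y = 3.2 ft, the central angle is θ = 2 arccos(1 − 2y/D) = 4.333 rad. Then A = (D²/8)(θ − sin θ) = 11.06 ft² and P = Dθ/2 = 8.882 ft.
Hydraulic radius R = A/P = 11.06/8.882 = 1.245 ft.
From Manning's equation, S = [nQ / (1.486 A R^(2/3))]² = [0.016 × 57 / (1.486 × 11.06 × 1.245^(2/3))]² = 0.0023.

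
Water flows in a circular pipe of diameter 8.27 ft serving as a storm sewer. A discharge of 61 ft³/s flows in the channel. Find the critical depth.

y_c = 1.9 ft

At critical depth, Q² T / (g A³) = 1, i.e. A³/T = Q²/g = 61²/32.2 = 115.6.
Trying y = 1.48 ft: A³/T = 43.72 — low.
Trying y = 2.4 ft: A³/T = 288.8 — high.
Trying y = 1.9 ft: A³/T = 116.3 — matches.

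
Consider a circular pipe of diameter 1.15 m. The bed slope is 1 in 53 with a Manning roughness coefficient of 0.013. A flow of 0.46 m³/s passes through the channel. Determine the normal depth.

y_n = 0.241 m

Manning's equation rearranged: A R^(2/3) = nQ / (1·√S) = 0.013 × 0.46 / (√0.01887) = 0.04354.
At y = 0.211 m: A R^(2/3) = 0.03325 — too small.
At y = 0.271 m: A R^(2/3) = 0.0551 — too large.
At y = 0.241 m: A R^(2/3) = 0.04355 — ≈ 0.04354.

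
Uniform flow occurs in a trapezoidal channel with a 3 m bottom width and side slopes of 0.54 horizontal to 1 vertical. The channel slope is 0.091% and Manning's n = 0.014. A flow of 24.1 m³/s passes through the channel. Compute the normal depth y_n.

Manning's equation rearranged: A R^(2/3) = nQ / (1·√S) = 0.014 × 24.1 / (√0.00091) = 11.18.
Try y = 1.6 m: A R^(2/3) = 5.897 — too small.
Try y = 2.85 m: A R^(2/3) = 15.92 — too large.
Try y = 2.33 m: A R^(2/3) = 11.18 — matches.

y_n = 2.33 m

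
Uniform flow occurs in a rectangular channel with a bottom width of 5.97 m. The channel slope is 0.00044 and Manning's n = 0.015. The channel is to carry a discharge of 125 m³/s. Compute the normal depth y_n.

Manning's equation rearranged: A R^(2/3) = nQ / (1·√S) = 0.015 × 125 / (√0.00044) = 89.39.
At y = 10.8 m: A R^(2/3) = 113.6 — too large.
At y = 6.28 m: A R^(2/3) = 59.98 — too small.
At y = 8.78 m: A R^(2/3) = 89.41 — close enough.

y_n = 8.78 m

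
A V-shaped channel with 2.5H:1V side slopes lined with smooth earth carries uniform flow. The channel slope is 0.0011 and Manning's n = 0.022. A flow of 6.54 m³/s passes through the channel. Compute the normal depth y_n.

y_n = 1.49 m

Manning's equation rearranged: A R^(2/3) = nQ / (1·√S) = 0.022 × 6.54 / (√0.0011) = 4.338.
Trying y = 1.88 m: A R^(2/3) = 8.07 — high.
Trying y = 1.49 m: A R^(2/3) = 4.341 — ≈ 4.338.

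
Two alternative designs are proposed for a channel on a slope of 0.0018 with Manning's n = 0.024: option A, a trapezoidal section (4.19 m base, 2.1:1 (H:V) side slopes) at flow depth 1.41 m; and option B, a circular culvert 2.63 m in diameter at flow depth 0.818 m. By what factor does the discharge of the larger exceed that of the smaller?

Channel A: With bottom width b = 4.19 m and side slope z = 2.1: A = (b + zy)y = (4.19 + 2.1×1.41)×1.41 = 10.08 m²; P = b + 2y√(1+z²) = 4.19 + 2×1.41×2.326 = 10.75 m. Hydraulic radius R = A/P = 10.08/10.75 = 0.938 m. Q_A = (1/0.024)·10.08·0.938^(2/3)·√0.0018 = 17.08 m³/s.
Channel B: For a circular section of diameter D = 2.63 m at depth y = 0.818 m, the central angle is θ = 2 arccos(1 − 2y/D) = 2.366 rad. Then A = (D²/8)(θ − sin θ) = 1.441 m² and P = Dθ/2 = 3.112 m. Hydraulic radius R = A/P = 1.441/3.112 = 0.4631 m. Q_B = (1/0.024)·1.441·0.4631^(2/3)·√0.0018 = 1.525 m³/s.
The larger discharge is 17.08 m³/s and the smaller is 1.525 m³/s; the ratio is 11.2.

11.2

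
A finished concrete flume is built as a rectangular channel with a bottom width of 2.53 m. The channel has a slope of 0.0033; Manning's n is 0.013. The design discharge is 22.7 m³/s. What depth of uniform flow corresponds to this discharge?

Manning's equation rearranged: A R^(2/3) = nQ / (1·√S) = 0.013 × 22.7 / (√0.0033) = 5.137.
Trying y = 1.63 m: A R^(2/3) = 3.289 — too small.
Trying y = 2.73 m: A R^(2/3) = 6.268 — too large.
Trying y = 2.32 m: A R^(2/3) = 5.137 — matches.

y_n = 2.32 m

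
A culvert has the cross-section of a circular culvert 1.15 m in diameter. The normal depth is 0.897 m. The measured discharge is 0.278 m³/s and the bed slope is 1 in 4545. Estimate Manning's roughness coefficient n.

For a circular section of diameter D = 1.15 m at depth y = 0.897 m, the central angle is θ = 2 arccos(1 − 2y/D) = 4.33 rad. Then A = (D²/8)(θ − sin θ) = 0.8693 m² and P = Dθ/2 = 2.49 m.
Hydraulic radius R = A/P = 0.8693/2.49 = 0.3491 m.
Rearranging Manning's equation: n = (1/Q) A R^(2/3) S^(1/2) = (1/0.278) × 0.8693 × 0.3491^(2/3) × √0.00022 = 0.023.

n = 0.023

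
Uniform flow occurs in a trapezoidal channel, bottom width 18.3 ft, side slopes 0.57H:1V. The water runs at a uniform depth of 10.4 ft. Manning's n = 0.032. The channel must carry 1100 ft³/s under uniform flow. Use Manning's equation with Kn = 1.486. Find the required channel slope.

S = 0.000817

With bottom width b = 18.3 ft and side slope z = 0.57: A = (b + zy)y = (18.3 + 0.57×10.4)×10.4 = 252 ft²; P = b + 2y√(1+z²) = 18.3 + 2×10.4×1.151 = 42.24 ft.
Hydraulic radius R = A/P = 252/42.24 = 5.965 ft.
From Manning's equation, S = [nQ / (1.486 A R^(2/3))]² = [0.032 × 1100 / (1.486 × 252 × 5.965^(2/3))]² = 0.000817.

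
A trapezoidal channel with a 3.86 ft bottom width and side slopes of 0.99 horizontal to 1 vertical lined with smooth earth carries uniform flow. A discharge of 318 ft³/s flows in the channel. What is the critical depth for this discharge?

At critical depth, Q² T / (g A³) = 1, i.e. A³/T = Q²/g = 318²/32.2 = 3140.
At y = 4.59 ft: A³/T = 4433 — over.
At y = 2.94 ft: A³/T = 814.7 — short.
At y = 4.2 ft: A³/T = 3136 — matches.

y_c = 4.2 ft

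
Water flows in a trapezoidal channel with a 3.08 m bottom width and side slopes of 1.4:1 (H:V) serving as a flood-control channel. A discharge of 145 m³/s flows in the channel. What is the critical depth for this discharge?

At critical depth, Q² T / (g A³) = 1, i.e. A³/T = Q²/g = 145²/9.81 = 2143.
Try y = 3.26 m: A³/T = 1268 — too small.
Try y = 3.71 m: A³/T = 2148 — matches.

y_c = 3.71 m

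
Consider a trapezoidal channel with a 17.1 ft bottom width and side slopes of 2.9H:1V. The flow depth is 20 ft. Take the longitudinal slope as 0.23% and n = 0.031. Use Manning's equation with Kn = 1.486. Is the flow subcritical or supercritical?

subcritical

With bottom width b = 17.1 ft and side slope z = 2.9: A = (b + zy)y = (17.1 + 2.9×20)×20 = 1502 ft²; P = b + 2y√(1+z²) = 17.1 + 2×20×3.068 = 139.8 ft.
Hydraulic radius R = A/P = 1502/139.8 = 10.74 ft.
V = (1.486/n) R^(2/3) √S = (1.486/0.031) × 10.74^(2/3) × √0.0023 = 11.19 ft/s. Hydraulic depth D_h = A/T = 1502/133.1 = 11.28 ft.
Froude number Fr = V/√(g·D_h) = 11.19/√(32.2×11.28) = 0.587, which is less than 1, so the flow is subcritical.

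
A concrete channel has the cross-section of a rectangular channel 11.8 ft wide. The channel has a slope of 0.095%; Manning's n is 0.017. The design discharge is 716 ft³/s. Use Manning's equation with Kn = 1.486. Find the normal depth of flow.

Manning's equation rearranged: A R^(2/3) = nQ / (1.486·√S) = 0.017 × 716 / (1.486 × √0.00095) = 265.8.
Trying y = 7.55 ft: A R^(2/3) = 197.9 — too small.
Trying y = 10.6 ft: A R^(2/3) = 304.1 — too large.
Trying y = 9.51 ft: A R^(2/3) = 265.6 — close enough.

y_n = 9.51 ft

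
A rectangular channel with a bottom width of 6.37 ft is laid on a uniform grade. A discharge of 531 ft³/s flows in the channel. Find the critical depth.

y_c = 6 ft

For a rectangular channel, critical depth y_c = (q²/g)^(1/3) where q = Q/b = 531/6.37 = 83.36 ft²/s.
So y_c = (83.36²/32.2)^(1/3) = 6 ft.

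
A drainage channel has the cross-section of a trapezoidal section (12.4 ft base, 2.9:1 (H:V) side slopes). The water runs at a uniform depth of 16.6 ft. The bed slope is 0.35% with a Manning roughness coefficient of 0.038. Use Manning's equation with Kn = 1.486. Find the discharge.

Q = 9910 ft³/s

With bottom width b = 12.4 ft and side slope z = 2.9: A = (b + zy)y = (12.4 + 2.9×16.6)×16.6 = 1005 ft²; P = b + 2y√(1+z²) = 12.4 + 2×16.6×3.068 = 114.2 ft.
Hydraulic radius R = A/P = 1005/114.2 = 8.797 ft.
Manning's equation: Q = (1.486/n) A R^(2/3) S^(1/2) = (1.486/0.038) × 1005 × 8.797^(2/3) × 0.0035^(1/2) = 9910 ft³/s.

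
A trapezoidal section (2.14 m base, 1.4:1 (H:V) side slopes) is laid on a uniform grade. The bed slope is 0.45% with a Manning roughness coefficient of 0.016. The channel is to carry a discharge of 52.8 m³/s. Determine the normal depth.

Manning's equation rearranged: A R^(2/3) = nQ / (1·√S) = 0.016 × 52.8 / (√0.0045) = 12.59.
Trying y = 1.76 m: A R^(2/3) = 8.042 — low.
Trying y = 2.65 m: A R^(2/3) = 19.19 — high.
Trying y = 2.18 m: A R^(2/3) = 12.6 — ≈ 12.59.

y_n = 2.18 m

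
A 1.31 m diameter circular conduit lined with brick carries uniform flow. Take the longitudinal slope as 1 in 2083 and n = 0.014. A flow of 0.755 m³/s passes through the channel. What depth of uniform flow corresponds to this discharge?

y_n = 0.849 m

Manning's equation rearranged: A R^(2/3) = nQ / (1·√S) = 0.014 × 0.755 / (√0.0004801) = 0.4824.
Trying y = 0.684 m: A R^(2/3) = 0.3444 — low.
Trying y = 0.849 m: A R^(2/3) = 0.4824 — matches.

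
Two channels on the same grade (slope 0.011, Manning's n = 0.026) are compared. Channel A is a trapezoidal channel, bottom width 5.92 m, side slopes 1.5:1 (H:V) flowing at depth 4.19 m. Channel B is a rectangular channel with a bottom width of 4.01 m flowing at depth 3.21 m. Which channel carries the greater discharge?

channel A

Channel A: With bottom width b = 5.92 m and side slope z = 1.5: A = (b + zy)y = (5.92 + 1.5×4.19)×4.19 = 51.14 m²; P = b + 2y√(1+z²) = 5.92 + 2×4.19×1.803 = 21.03 m. Hydraulic radius R = A/P = 51.14/21.03 = 2.432 m. Q_A = (1/0.026)·51.14·2.432^(2/3)·√0.011 = 373.1 m³/s.
Channel B: Flow area A = b·y = 4.01 × 3.21 = 12.87 m². Wetted perimeter P = b + 2y = 4.01 + 2×3.21 = 10.43 m. Hydraulic radius R = A/P = 12.87/10.43 = 1.234 m. Q_B = (1/0.026)·12.87·1.234^(2/3)·√0.011 = 59.74 m³/s.
Q_A = 373.1 m³/s vs Q_B = 59.74 m³/s, so channel A carries more.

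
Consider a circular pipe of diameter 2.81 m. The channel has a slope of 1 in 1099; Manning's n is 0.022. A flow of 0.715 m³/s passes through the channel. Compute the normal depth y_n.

Manning's equation rearranged: A R^(2/3) = nQ / (1·√S) = 0.022 × 0.715 / (√0.0009099) = 0.5215.
Trying y = 0.673 m: A R^(2/3) = 0.6165 — too large.
Trying y = 0.481 m: A R^(2/3) = 0.3126 — too small.
Trying y = 0.619 m: A R^(2/3) = 0.5215 — matches.

y_n = 0.619 m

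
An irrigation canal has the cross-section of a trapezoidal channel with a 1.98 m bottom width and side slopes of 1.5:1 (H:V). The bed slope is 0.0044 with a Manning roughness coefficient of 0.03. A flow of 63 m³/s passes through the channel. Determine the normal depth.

Manning's equation rearranged: A R^(2/3) = nQ / (1·√S) = 0.03 × 63 / (√0.0044) = 28.49.
Try y = 2.4 m: A R^(2/3) = 15.62 — too small.
Try y = 3.46 m: A R^(2/3) = 35.56 — too large.
Try y = 3.14 m: A R^(2/3) = 28.49 — matches.

y_n = 3.14 m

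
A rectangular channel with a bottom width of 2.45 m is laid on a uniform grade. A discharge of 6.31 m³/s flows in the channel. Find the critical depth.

For a rectangular channel, critical depth y_c = (q²/g)^(1/3) where q = Q/b = 6.31/2.45 = 2.576 m²/s.
So y_c = (2.576²/9.81)^(1/3) = 0.878 m.

y_c = 0.878 m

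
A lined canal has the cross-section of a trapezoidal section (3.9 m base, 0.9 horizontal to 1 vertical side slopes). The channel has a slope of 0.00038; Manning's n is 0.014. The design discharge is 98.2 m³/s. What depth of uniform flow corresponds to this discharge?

Manning's equation rearranged: A R^(2/3) = nQ / (1·√S) = 0.014 × 98.2 / (√0.00038) = 70.53.
Trying y = 5.81 m: A R^(2/3) = 103.2 — high.
Trying y = 3.77 m: A R^(2/3) = 43.03 — low.
Trying y = 4.83 m: A R^(2/3) = 70.56 — matches.

y_n = 4.83 m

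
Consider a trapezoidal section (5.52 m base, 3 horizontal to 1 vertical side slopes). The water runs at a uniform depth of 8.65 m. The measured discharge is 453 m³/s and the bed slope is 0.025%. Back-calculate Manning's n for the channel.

With bottom width b = 5.52 m and side slope z = 3: A = (b + zy)y = (5.52 + 3×8.65)×8.65 = 272.2 m²; P = b + 2y√(1+z²) = 5.52 + 2×8.65×3.162 = 60.23 m.
Hydraulic radius R = A/P = 272.2/60.23 = 4.52 m.
Rearranging Manning's equation: n = (1/Q) A R^(2/3) S^(1/2) = (1/453) × 272.2 × 4.52^(2/3) × √0.00025 = 0.026.

n = 0.026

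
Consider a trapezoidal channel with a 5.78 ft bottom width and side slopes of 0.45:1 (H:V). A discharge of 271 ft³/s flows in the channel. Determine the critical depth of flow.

At critical depth, Q² T / (g A³) = 1, i.e. A³/T = Q²/g = 271²/32.2 = 2281.
At y = 2.65 ft: A³/T = 772.6 — too small.
At y = 4.7 ft: A³/T = 5104 — too large.
At y = 3.69 ft: A³/T = 2274 — ≈ 2281.

y_c = 3.69 ft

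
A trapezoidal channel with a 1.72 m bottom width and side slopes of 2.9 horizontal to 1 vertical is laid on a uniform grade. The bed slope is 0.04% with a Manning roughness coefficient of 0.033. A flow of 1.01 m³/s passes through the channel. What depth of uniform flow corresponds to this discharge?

y_n = 0.734 m

Manning's equation rearranged: A R^(2/3) = nQ / (1·√S) = 0.033 × 1.01 / (√0.0004) = 1.666.
Trying y = 0.842 m: A R^(2/3) = 2.234 — over.
Trying y = 0.553 m: A R^(2/3) = 0.9293 — short.
Trying y = 0.734 m: A R^(2/3) = 1.668 — matches.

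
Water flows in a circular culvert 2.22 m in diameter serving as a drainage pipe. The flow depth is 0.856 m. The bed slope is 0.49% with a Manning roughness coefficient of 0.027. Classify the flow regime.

subcritical

For a circular section of diameter D = 2.22 m at depth y = 0.856 m, the central angle is θ = 2 arccos(1 − 2y/D) = 2.68 rad. Then A = (D²/8)(θ − sin θ) = 1.376 m² and P = Dθ/2 = 2.975 m.
Hydraulic radius R = A/P = 1.376/2.975 = 0.4627 m.
V = (1/n) R^(2/3) √S = (1/0.027) × 0.4627^(2/3) × √0.0049 = 1.551 m/s. Hydraulic depth D_h = A/T = 1.376/2.161 = 0.6369 m.
Froude number Fr = V/√(g·D_h) = 1.551/√(9.81×0.6369) = 0.621, which is less than 1, so the flow is subcritical.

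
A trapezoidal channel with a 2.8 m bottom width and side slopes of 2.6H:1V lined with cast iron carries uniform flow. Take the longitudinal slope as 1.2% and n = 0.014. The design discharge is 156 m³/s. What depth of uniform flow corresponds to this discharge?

Manning's equation rearranged: A R^(2/3) = nQ / (1·√S) = 0.014 × 156 / (√0.012) = 19.94.
At y = 2.31 m: A R^(2/3) = 24.21 — too large.
At y = 2.12 m: A R^(2/3) = 19.97 — ≈ 19.94.

y_n = 2.12 m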